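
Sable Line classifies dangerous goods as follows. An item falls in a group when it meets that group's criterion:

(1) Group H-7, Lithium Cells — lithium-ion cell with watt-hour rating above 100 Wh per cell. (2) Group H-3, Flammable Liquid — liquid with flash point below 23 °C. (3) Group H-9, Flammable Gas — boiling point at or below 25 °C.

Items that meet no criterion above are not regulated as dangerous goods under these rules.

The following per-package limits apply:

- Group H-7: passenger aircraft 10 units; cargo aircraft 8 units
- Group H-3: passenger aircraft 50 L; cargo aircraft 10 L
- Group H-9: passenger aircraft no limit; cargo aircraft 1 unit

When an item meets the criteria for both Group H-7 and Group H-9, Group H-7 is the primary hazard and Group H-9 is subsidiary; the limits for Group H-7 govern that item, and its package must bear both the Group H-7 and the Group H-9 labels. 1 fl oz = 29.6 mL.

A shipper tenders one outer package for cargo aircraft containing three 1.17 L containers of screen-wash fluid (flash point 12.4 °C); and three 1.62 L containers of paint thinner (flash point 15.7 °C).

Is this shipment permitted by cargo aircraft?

Yes

Screen-wash fluid: flash point 12.4 °C < 23 °C → Group H-3 (Flammable Liquid).
The paint thinner has flash point 15.7 °C, which is < 23 °C, so it is Group H-3 (Flammable Liquid).
Total Group H-3: (three 1.17 L containers = 3.51 L) + (three 1.62 L containers = 4.86 L) = 8.37 L.
That is within the Group H-3 cargo aircraft limit of 10 L.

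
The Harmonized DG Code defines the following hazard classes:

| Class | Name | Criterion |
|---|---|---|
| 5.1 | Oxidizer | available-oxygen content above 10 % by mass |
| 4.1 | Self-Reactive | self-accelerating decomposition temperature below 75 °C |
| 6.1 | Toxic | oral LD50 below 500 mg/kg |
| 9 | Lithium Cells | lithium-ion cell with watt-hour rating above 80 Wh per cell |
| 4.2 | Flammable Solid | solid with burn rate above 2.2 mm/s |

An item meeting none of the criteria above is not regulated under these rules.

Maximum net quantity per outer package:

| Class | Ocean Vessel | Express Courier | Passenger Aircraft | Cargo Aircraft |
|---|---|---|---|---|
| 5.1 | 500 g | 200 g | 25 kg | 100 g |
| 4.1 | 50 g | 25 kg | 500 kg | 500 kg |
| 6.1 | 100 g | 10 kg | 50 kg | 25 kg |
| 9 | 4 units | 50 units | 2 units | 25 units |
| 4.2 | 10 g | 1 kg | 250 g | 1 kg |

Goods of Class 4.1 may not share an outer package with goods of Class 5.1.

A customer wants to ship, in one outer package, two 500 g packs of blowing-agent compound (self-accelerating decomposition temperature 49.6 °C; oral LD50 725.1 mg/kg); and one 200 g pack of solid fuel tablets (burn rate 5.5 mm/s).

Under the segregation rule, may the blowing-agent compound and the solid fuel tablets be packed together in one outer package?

The blowing-agent compound has self-accelerating decomposition temperature 49.6 °C, which is < 75 °C, so it is Class 4.1 (Self-Reactive).
Burn rate 5.5 mm/s meets the Class 4.2 criterion (Flammable Solid), so the solid fuel tablets are Class 4.2.
No segregation rule bars Class 4.1 with Class 4.2.

Yes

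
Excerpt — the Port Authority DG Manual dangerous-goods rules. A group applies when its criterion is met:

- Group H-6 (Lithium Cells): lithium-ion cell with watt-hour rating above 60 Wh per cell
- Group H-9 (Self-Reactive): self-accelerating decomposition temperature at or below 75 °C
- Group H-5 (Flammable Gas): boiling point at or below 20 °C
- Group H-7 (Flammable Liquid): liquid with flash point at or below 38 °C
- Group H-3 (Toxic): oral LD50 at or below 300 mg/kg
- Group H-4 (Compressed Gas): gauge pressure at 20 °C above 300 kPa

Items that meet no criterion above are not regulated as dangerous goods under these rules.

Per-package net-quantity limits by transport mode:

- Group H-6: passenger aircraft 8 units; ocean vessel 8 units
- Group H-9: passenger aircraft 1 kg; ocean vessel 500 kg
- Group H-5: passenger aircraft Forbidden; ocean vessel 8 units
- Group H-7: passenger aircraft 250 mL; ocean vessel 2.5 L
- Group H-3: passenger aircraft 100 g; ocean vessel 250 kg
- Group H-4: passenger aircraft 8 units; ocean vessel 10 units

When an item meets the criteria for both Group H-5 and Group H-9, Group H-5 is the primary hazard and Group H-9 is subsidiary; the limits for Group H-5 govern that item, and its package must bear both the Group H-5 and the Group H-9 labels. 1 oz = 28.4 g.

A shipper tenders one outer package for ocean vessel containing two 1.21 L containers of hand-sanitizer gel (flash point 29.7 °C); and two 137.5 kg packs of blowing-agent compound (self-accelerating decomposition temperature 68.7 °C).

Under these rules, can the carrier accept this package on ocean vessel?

Yes

Hand-sanitizer gel: flash point 29.7 °C ≤ 38 °C → Group H-7 (Flammable Liquid).
With self-accelerating decomposition temperature 68.7 °C (≤ 75 °C), the blowing-agent compound falls in Group H-9.
Group H-7 quantity: two 1.21 L containers = 2.42 L.
That is within the Group H-7 ocean vessel limit of 2.5 L.
Group H-9 quantity: two 137.5 kg packs = 275 kg.
275 kg is within the ocean vessel limit of 500 kg for Group H-9.
Every hazard group is within its ocean vessel limit and no segregation rule is violated.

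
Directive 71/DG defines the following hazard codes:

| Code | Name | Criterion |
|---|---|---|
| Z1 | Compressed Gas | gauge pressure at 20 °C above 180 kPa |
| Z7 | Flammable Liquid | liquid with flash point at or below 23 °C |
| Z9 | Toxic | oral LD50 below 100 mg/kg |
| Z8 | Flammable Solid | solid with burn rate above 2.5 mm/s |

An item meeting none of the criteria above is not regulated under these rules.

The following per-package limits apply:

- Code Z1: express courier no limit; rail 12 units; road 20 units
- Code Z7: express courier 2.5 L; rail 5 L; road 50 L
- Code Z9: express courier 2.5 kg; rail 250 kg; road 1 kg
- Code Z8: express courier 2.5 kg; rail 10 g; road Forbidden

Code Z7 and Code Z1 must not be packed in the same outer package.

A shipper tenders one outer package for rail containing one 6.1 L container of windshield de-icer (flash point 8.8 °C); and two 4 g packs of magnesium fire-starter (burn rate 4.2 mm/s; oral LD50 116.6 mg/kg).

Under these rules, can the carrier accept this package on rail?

Windshield de-icer: flash point 8.8 °C ≤ 23 °C → Code Z7 (Flammable Liquid).
The magnesium fire-starter has burn rate 4.2 mm/s, which is > 2.5 mm/s, so it is Code Z8 (Flammable Solid).
Code Z8 quantity: two 4 g packs = 8 g.
8 g ≤ 10 g (rail limit, Code Z8) — within limit.
Code Z7 quantity: 6.1 L.
That exceeds the Code Z7 rail limit of 5 L.
The segregation rule (Code Z7 with Code Z1) does not apply to Code Z8 with Code Z7.

No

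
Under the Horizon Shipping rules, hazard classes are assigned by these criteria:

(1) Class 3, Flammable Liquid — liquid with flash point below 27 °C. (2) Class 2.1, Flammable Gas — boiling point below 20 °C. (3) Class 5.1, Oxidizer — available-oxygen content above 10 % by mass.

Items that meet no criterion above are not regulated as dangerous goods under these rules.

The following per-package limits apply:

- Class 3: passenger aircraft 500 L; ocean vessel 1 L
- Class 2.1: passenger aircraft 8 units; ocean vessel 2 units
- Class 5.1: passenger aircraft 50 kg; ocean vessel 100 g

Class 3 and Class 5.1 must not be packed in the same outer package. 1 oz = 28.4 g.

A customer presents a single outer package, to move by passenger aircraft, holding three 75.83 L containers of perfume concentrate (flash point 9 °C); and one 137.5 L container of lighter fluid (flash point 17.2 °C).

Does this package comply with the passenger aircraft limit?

Yes

Perfume concentrate: flash point 9 °C < 27 °C → Class 3 (Flammable Liquid).
With flash point 17.2 °C (< 27 °C), the lighter fluid falls in Class 3.
Class 3 net quantity: (three 75.83 L containers = 227.49 L) + 137.5 L = 364.99 L.
364.99 L is within the passenger aircraft limit of 500 L for Class 3.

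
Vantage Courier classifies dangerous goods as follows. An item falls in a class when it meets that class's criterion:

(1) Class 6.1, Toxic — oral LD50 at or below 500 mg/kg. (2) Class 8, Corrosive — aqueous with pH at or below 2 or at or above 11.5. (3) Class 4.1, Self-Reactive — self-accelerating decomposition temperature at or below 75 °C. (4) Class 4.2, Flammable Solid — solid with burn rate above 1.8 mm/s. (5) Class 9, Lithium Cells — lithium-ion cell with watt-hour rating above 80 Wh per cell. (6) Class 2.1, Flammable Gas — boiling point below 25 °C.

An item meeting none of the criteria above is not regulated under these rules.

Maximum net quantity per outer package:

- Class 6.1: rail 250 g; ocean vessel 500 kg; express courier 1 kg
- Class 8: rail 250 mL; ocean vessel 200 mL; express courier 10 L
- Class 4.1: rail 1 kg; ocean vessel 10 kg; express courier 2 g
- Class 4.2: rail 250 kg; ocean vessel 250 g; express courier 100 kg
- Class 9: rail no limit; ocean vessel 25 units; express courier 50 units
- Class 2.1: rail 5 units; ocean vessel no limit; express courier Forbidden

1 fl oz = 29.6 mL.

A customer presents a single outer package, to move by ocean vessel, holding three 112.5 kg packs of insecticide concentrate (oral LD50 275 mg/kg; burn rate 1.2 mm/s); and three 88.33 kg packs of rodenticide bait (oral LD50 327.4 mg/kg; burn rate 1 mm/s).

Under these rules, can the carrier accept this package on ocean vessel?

The insecticide concentrate has oral LD50 275 mg/kg, which is ≤ 500 mg/kg, so it is Class 6.1 (Toxic).
The rodenticide bait has oral LD50 327.4 mg/kg, which is ≤ 500 mg/kg, so it is Class 6.1 (Toxic).
Class 6.1 net quantity: (three 112.5 kg packs = 337.5 kg) + (three 88.33 kg packs = 264.99 kg) = 602.49 kg.
That exceeds the Class 6.1 ocean vessel limit of 500 kg.

No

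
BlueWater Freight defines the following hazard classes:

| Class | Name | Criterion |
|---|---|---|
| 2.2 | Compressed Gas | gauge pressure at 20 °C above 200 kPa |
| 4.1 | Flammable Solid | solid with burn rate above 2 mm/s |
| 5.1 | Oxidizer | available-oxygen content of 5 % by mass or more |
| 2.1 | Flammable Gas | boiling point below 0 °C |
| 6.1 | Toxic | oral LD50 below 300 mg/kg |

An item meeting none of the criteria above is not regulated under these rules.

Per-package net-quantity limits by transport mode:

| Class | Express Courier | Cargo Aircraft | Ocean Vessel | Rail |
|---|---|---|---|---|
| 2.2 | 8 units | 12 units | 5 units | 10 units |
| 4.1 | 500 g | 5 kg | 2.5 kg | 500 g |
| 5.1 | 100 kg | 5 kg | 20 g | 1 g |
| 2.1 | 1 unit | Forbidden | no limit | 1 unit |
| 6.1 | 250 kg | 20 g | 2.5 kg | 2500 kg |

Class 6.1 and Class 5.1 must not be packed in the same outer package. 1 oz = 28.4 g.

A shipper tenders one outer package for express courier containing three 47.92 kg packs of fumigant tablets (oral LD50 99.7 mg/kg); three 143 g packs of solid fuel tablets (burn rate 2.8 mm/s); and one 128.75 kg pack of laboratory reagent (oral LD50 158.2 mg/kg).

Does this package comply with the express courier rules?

Oral LD50 99.7 mg/kg meets the Class 6.1 criterion (Toxic), so the fumigant tablets are Class 6.1.
Burn rate 2.8 mm/s meets the Class 4.1 criterion (Flammable Solid), so the solid fuel tablets are Class 4.1.
Laboratory reagent: oral LD50 158.2 mg/kg < 300 mg/kg → Class 6.1 (Toxic).
Class 6.1 net quantity: (three 47.92 kg packs = 143.76 kg) + 128.75 kg = 272.51 kg.
272.51 kg exceeds the express courier limit of 250 kg for Class 6.1.
Class 4.1 quantity: three 143 g packs = 429 g.
429 g is within the express courier limit of 500 g for Class 4.1.
The segregation rule (Class 6.1 with Class 5.1) does not apply to Class 6.1 with Class 4.1.

No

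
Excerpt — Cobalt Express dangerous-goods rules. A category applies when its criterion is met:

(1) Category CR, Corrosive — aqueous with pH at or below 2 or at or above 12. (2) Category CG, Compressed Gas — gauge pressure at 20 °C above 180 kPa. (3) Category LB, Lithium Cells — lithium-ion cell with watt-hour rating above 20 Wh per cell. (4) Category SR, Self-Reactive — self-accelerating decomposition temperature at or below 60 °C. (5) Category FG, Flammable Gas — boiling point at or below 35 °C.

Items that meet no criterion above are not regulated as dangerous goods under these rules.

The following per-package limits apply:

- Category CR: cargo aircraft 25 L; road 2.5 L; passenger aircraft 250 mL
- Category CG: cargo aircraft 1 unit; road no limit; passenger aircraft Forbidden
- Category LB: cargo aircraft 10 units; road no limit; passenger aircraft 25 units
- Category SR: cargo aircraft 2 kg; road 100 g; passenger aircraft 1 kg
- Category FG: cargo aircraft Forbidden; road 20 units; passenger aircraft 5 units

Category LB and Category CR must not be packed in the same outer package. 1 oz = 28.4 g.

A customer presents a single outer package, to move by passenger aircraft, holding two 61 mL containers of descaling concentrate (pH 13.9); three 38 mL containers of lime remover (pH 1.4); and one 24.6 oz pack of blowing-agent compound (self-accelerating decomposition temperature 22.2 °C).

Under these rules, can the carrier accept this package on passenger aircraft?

With pH 13.9 (≥ 12), the descaling concentrate falls in Category CR.
With pH 1.4 (≤ 2), the lime remover falls in Category CR.
Self-accelerating decomposition temperature 22.2 °C meets the Category SR criterion (Self-Reactive), so the blowing-agent compound is Category SR.
Category CR net quantity: (two 61 mL containers = 122 mL) + (three 38 mL containers = 114 mL) = 236 mL.
236 mL is within the passenger aircraft limit of 250 mL for Category CR.
Category SR quantity: one 24.6 oz pack = 698.64 g.
698.64 g ≤ 1 kg (passenger aircraft limit, Category SR) — within limit.
The segregation rule (Category LB with Category CR) does not apply to Category CR with Category SR.
Every hazard category is within its passenger aircraft limit and no segregation rule is violated.

Yes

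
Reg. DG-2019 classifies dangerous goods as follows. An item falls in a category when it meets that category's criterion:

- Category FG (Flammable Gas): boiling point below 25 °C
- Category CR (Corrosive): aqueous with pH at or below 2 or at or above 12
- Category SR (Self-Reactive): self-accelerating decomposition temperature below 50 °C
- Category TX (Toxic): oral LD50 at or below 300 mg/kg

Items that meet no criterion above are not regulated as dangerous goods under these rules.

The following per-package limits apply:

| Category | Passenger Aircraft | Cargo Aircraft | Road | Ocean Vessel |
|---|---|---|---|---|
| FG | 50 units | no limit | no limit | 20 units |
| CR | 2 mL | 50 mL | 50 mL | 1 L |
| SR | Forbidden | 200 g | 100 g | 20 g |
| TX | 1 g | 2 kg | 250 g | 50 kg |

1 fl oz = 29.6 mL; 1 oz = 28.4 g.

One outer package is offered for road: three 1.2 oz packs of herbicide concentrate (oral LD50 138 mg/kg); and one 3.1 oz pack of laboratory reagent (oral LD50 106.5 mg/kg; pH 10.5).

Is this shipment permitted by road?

Yes

With oral LD50 138 mg/kg (≤ 300 mg/kg), the herbicide concentrate falls in Category TX.
With oral LD50 106.5 mg/kg (≤ 300 mg/kg), the laboratory reagent falls in Category TX.
Total Category TX: (three 1.2 oz packs = 102.24 g) + (one 3.1 oz pack = 88.04 g) = 190.28 g.
That is within the Category TX road limit of 250 g.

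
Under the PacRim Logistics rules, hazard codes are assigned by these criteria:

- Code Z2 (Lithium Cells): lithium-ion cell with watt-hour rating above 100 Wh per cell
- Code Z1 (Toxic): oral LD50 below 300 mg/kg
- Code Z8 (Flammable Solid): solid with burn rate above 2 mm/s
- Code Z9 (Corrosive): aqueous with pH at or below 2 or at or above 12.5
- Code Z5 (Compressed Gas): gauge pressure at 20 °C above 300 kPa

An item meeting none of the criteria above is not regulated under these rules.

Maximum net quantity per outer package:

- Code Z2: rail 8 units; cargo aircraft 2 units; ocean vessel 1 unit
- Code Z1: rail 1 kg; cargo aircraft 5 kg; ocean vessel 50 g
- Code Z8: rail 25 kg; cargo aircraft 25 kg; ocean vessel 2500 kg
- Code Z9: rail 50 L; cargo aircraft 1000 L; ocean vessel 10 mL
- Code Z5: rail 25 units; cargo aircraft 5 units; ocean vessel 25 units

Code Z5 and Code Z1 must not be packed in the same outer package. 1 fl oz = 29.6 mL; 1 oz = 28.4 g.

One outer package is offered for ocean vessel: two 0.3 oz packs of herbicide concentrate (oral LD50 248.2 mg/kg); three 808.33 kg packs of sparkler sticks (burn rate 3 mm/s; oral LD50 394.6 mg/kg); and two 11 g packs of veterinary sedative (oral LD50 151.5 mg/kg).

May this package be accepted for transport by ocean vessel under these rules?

Yes

Oral LD50 248.2 mg/kg meets the Code Z1 criterion (Toxic), so the herbicide concentrate is Code Z1.
The sparkler sticks have burn rate 3 mm/s, which is > 2 mm/s, so they are Code Z8 (Flammable Solid).
Oral LD50 151.5 mg/kg meets the Code Z1 criterion (Toxic), so the veterinary sedative is Code Z1.
Code Z8 quantity: three 808.33 kg packs = 2424.99 kg.
2424.99 kg is within the ocean vessel limit of 2500 kg for Code Z8.
Total Code Z1: (two 0.3 oz packs = 17.04 g) + (two 11 g packs = 22 g) = 39.04 g.
39.04 g ≤ 50 g (ocean vessel limit, Code Z1) — within limit.
The segregation rule (Code Z5 with Code Z1) does not apply to Code Z8 with Code Z1.
Every hazard code is within its ocean vessel limit and no segregation rule is violated.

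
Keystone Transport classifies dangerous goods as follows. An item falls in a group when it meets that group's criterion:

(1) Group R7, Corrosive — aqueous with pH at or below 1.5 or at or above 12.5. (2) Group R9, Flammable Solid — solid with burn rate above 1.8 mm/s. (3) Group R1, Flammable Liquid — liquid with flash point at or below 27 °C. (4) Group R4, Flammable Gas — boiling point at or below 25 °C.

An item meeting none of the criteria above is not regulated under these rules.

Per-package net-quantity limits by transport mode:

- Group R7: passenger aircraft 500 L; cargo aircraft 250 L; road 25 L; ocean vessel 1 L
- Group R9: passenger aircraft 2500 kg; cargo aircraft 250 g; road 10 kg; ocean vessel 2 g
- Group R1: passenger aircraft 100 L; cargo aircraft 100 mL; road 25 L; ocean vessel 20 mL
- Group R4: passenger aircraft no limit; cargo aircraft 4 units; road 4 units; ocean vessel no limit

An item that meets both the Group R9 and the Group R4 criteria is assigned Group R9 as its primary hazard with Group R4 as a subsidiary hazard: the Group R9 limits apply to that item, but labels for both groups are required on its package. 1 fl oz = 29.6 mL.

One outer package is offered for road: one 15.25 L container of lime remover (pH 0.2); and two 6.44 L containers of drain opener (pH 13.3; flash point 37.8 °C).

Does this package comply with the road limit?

No

With pH 0.2 (≤ 1.5), the lime remover falls in Group R7.
With pH 13.3 (≥ 12.5), the drain opener falls in Group R7.
Group R7 net quantity: 15.25 L + (two 6.44 L containers = 12.88 L) = 28.13 L.
28.13 L > 25 L (road limit, Group R7) — over the limit.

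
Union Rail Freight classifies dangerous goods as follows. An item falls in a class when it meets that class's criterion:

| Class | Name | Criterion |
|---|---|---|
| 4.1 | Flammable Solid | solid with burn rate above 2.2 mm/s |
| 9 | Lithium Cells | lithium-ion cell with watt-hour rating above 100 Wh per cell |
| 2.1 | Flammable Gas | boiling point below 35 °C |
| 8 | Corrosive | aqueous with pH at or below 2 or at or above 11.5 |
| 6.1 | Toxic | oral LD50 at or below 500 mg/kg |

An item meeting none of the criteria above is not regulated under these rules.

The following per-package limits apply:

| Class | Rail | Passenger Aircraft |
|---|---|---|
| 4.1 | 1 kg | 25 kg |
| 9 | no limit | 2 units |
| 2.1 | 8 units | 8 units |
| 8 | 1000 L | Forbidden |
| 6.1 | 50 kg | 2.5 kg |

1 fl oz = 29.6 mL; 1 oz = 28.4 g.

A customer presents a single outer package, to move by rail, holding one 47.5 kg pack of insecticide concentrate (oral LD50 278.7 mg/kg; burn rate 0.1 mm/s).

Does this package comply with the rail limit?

With oral LD50 278.7 mg/kg (≤ 500 mg/kg), the insecticide concentrate falls in Class 6.1.
Class 6.1 quantity: 47.5 kg.
47.5 kg ≤ 50 kg (rail limit, Class 6.1) — within limit.

Yes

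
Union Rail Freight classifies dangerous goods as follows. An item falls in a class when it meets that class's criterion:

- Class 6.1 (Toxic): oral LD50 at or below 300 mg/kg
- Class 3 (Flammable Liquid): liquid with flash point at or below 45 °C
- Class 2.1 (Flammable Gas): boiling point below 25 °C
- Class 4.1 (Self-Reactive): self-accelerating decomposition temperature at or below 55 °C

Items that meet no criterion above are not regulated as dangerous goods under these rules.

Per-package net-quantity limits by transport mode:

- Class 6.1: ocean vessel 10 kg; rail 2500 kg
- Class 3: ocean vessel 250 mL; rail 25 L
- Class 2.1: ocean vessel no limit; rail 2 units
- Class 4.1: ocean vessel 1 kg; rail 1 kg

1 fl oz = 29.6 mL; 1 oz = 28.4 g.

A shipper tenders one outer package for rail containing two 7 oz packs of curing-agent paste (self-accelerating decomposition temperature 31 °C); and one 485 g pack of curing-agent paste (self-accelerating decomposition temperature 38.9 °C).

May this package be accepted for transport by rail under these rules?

Yes

With self-accelerating decomposition temperature 31 °C (≤ 55 °C), the curing-agent paste falls in Class 4.1.
Self-accelerating decomposition temperature 38.9 °C meets the Class 4.1 criterion (Self-Reactive), so the curing-agent paste is Class 4.1.
Class 4.1 net quantity: (two 7 oz packs = 397.6 g) + 485 g = 882.6 g.
That is within the Class 4.1 rail limit of 1 kg.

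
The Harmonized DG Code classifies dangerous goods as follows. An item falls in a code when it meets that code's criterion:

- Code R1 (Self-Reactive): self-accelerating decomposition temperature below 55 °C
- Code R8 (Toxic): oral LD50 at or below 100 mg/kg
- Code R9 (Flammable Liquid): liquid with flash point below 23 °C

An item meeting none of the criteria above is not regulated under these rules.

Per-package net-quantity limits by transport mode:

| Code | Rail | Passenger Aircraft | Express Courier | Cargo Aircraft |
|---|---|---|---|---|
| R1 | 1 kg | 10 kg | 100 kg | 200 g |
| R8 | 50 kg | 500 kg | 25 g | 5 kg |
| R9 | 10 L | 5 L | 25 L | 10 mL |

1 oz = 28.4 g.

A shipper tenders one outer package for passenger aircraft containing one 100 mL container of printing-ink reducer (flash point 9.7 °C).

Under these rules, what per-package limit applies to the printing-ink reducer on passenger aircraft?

Flash point 9.7 °C meets the Code R9 criterion (Flammable Liquid), so the printing-ink reducer is Code R9.
The passenger aircraft limit for Code R9 is 5 L.

5 L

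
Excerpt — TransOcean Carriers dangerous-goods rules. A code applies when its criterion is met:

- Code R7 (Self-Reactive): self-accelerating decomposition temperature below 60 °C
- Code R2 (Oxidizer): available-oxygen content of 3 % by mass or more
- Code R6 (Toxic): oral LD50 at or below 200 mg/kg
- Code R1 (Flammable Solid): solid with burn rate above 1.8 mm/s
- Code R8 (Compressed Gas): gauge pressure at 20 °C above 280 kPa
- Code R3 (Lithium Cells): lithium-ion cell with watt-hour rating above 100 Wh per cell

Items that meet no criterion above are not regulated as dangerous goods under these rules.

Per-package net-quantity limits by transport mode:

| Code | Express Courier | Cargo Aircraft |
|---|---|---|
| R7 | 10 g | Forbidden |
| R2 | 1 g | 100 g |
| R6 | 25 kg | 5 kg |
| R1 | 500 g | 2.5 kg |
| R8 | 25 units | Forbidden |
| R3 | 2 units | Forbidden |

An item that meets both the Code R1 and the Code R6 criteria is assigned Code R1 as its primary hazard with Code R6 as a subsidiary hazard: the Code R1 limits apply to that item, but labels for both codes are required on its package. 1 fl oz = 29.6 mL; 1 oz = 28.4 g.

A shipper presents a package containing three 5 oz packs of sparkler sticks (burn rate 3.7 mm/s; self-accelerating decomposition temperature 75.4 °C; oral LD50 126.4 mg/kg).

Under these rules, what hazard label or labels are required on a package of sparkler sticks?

Code R1 and R6

Burn rate 3.7 mm/s meets the Code R1 criterion (Flammable Solid), so the sparkler sticks are Code R1.
Oral LD50 126.4 mg/kg meets the Code R6 criterion (Toxic), so the sparkler sticks are Code R6.
By the precedence rule Code R1 is primary and Code R6 is subsidiary, and that rule requires both labels on the package.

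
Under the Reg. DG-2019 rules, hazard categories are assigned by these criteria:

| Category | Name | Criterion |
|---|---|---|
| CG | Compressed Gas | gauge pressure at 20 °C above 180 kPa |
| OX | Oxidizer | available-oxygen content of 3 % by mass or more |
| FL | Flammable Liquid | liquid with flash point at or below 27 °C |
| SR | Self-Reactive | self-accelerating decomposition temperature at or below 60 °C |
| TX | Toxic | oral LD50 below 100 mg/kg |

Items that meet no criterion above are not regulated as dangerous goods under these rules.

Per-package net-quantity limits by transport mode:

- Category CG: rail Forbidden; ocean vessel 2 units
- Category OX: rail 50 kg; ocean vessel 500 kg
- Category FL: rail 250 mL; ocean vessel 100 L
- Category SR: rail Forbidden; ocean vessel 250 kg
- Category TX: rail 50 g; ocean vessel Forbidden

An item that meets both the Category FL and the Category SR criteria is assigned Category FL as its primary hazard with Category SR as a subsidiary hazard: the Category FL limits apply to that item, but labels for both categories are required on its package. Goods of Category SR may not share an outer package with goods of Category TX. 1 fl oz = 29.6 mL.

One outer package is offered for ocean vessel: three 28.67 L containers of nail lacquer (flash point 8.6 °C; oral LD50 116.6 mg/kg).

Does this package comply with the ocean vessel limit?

With flash point 8.6 °C (≤ 27 °C), the nail lacquer falls in Category FL.
Category FL quantity: three 28.67 L containers = 86.01 L.
That is within the Category FL ocean vessel limit of 100 L.

Yes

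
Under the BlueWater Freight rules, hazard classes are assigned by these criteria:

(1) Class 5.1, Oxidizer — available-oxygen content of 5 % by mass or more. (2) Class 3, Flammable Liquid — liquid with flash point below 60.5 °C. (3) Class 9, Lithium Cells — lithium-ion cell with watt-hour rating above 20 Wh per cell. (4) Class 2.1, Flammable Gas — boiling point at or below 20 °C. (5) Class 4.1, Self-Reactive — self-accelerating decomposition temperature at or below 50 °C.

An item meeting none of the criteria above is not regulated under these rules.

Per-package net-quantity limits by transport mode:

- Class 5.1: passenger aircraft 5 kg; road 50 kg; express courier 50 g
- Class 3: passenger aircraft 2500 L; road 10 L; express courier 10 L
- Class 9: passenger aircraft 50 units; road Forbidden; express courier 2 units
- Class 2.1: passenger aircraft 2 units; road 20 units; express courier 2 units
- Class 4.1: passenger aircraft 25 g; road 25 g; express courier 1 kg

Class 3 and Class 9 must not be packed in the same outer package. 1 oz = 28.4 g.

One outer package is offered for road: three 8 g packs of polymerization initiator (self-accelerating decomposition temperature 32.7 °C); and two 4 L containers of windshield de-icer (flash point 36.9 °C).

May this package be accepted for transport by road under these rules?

Yes

Self-accelerating decomposition temperature 32.7 °C meets the Class 4.1 criterion (Self-Reactive), so the polymerization initiator is Class 4.1.
Windshield de-icer: flash point 36.9 °C < 60.5 °C → Class 3 (Flammable Liquid).
Class 3 quantity: two 4 L containers = 8 L.
8 L is within the road limit of 10 L for Class 3.
Class 4.1 quantity: three 8 g packs = 24 g.
That is within the Class 4.1 road limit of 25 g.
The segregation rule (Class 3 with Class 9) does not apply to Class 3 with Class 4.1.
Every hazard class is within its road limit and no segregation rule is violated.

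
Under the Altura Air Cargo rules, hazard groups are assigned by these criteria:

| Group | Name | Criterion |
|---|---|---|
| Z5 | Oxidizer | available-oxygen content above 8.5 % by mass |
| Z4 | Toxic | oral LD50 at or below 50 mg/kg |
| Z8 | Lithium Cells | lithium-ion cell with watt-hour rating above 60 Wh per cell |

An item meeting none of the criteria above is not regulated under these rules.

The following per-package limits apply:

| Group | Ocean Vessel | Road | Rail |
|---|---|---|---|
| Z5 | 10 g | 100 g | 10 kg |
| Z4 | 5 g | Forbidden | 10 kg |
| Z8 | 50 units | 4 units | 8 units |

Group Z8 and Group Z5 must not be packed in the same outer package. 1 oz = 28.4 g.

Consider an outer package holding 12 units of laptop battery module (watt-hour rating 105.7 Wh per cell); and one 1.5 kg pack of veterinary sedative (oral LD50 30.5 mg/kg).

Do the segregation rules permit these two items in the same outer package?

The laptop battery module has watt-hour rating 105.7 Wh per cell, which is > 60 Wh per cell, so it is Group Z8 (Lithium Cells).
Oral LD50 30.5 mg/kg meets the Group Z4 criterion (Toxic), so the veterinary sedative is Group Z4.
No segregation rule bars Group Z8 with Group Z4.

Yes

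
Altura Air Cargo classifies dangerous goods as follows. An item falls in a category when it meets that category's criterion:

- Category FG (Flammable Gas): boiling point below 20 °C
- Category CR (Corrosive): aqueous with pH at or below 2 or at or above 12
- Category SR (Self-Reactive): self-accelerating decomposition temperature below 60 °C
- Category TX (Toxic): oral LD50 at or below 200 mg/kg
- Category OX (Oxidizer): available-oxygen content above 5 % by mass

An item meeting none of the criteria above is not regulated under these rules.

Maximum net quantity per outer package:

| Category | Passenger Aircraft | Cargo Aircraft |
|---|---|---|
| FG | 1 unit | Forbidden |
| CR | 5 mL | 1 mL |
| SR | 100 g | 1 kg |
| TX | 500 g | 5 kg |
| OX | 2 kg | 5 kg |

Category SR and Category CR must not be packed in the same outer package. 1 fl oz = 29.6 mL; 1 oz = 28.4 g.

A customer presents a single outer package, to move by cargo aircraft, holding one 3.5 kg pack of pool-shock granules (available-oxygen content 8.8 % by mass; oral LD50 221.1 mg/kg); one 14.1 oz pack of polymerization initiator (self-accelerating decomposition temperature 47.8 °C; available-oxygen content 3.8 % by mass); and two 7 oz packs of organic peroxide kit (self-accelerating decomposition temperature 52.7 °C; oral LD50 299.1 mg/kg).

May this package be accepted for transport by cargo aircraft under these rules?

Yes

The pool-shock granules have available-oxygen content 8.8 % by mass, which is > 5 % by mass, so they are Category OX (Oxidizer).
Polymerization initiator: self-accelerating decomposition temperature 47.8 °C < 60 °C → Category SR (Self-Reactive).
With self-accelerating decomposition temperature 52.7 °C (< 60 °C), the organic peroxide kit falls in Category SR.
Category SR net quantity: (one 14.1 oz pack = 400.44 g) + (two 7 oz packs = 397.6 g) = 798.04 g.
That is within the Category SR cargo aircraft limit of 1 kg.
Category OX quantity: 3.5 kg.
3.5 kg is within the cargo aircraft limit of 5 kg for Category OX.
The segregation rule (Category SR with Category CR) does not apply to Category SR with Category OX.
Every hazard category is within its cargo aircraft limit and no segregation rule is violated.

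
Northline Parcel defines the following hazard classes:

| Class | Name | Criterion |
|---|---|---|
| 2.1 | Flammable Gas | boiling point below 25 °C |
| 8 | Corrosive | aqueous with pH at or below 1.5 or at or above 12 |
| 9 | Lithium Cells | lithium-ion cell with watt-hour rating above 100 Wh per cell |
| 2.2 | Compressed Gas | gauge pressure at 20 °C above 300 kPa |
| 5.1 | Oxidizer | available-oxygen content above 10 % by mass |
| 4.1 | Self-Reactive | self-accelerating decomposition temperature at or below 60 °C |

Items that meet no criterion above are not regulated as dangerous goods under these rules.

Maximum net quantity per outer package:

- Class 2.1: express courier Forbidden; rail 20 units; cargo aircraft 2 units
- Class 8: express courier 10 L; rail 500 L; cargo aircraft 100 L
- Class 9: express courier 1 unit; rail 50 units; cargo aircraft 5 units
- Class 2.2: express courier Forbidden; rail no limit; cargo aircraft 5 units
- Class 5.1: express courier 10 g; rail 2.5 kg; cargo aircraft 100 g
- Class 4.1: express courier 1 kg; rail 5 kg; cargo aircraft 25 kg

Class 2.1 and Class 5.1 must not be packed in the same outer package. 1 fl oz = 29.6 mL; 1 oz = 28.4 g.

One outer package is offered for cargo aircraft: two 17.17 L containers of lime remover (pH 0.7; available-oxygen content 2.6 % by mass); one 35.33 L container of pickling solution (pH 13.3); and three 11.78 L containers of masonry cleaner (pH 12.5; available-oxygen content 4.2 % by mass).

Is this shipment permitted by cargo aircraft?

With pH 0.7 (≤ 1.5), the lime remover falls in Class 8.
pH 13.3 meets the Class 8 criterion (Corrosive), so the pickling solution is Class 8.
Masonry cleaner: pH 12.5 ≥ 12 → Class 8 (Corrosive).
Class 8 net quantity: (two 17.17 L containers = 34.34 L) + 35.33 L + (three 11.78 L containers = 35.34 L) = 105.01 L.
105.01 L exceeds the cargo aircraft limit of 100 L for Class 8.

No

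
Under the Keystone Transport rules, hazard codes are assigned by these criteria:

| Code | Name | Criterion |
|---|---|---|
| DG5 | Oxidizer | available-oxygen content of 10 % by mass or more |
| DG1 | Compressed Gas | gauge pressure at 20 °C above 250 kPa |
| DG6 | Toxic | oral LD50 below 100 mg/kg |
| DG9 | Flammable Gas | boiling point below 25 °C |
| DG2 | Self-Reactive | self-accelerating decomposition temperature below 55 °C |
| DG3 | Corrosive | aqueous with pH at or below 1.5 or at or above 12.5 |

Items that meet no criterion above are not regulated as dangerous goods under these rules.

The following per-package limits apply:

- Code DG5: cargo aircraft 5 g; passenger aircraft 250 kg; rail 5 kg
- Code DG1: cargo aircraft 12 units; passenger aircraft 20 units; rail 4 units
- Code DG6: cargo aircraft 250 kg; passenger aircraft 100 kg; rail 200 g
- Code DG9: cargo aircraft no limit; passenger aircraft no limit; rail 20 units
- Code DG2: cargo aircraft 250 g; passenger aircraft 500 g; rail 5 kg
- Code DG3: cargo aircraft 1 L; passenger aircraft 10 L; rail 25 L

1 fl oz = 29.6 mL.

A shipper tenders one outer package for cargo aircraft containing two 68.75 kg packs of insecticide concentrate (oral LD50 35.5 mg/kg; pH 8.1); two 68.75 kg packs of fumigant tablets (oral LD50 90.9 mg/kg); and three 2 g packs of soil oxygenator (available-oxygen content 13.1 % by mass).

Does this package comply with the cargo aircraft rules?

Oral LD50 35.5 mg/kg meets the Code DG6 criterion (Toxic), so the insecticide concentrate is Code DG6.
Oral LD50 90.9 mg/kg meets the Code DG6 criterion (Toxic), so the fumigant tablets are Code DG6.
Available-oxygen content 13.1 % by mass meets the Code DG5 criterion (Oxidizer), so the soil oxygenator is Code DG5.
Code DG6 net quantity: (two 68.75 kg packs = 137.5 kg) + (two 68.75 kg packs = 137.5 kg) = 275 kg.
That exceeds the Code DG6 cargo aircraft limit of 250 kg.
Code DG5 quantity: three 2 g packs = 6 g.
6 g exceeds the cargo aircraft limit of 5 g for Code DG5.

No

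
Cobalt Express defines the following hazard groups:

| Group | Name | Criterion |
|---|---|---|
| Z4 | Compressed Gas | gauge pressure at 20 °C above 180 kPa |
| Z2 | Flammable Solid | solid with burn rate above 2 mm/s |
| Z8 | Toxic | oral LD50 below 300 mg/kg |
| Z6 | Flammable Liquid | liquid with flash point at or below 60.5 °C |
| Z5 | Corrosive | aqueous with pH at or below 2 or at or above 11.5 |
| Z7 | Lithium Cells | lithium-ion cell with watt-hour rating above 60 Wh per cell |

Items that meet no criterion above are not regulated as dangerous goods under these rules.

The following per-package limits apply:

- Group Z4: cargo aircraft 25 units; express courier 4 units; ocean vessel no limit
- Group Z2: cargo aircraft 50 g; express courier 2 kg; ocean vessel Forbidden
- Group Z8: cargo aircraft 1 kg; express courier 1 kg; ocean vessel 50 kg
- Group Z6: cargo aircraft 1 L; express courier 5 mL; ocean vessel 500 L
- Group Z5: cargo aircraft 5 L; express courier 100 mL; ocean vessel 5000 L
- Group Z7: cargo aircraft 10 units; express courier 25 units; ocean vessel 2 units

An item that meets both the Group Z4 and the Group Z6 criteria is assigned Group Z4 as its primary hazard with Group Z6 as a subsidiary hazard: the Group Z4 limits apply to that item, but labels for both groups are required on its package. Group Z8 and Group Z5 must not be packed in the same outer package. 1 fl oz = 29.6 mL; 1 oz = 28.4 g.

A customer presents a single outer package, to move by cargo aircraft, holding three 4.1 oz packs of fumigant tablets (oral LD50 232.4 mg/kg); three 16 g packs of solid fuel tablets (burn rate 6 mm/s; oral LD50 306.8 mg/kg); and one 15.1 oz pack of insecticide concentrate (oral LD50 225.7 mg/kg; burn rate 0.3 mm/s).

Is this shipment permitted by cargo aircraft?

Yes

With oral LD50 232.4 mg/kg (< 300 mg/kg), the fumigant tablets fall in Group Z8.
Burn rate 6 mm/s meets the Group Z2 criterion (Flammable Solid), so the solid fuel tablets are Group Z2.
With oral LD50 225.7 mg/kg (< 300 mg/kg), the insecticide concentrate falls in Group Z8.
Total Group Z8: (three 4.1 oz packs = 349.32 g) + (one 15.1 oz pack = 428.84 g) = 778.16 g.
778.16 g is within the cargo aircraft limit of 1 kg for Group Z8.
Group Z2 quantity: three 16 g packs = 48 g.
48 g ≤ 50 g (cargo aircraft limit, Group Z2) — within limit.
The segregation rule (Group Z8 with Group Z5) does not apply to Group Z8 with Group Z2.
Every hazard group is within its cargo aircraft limit and no segregation rule is violated.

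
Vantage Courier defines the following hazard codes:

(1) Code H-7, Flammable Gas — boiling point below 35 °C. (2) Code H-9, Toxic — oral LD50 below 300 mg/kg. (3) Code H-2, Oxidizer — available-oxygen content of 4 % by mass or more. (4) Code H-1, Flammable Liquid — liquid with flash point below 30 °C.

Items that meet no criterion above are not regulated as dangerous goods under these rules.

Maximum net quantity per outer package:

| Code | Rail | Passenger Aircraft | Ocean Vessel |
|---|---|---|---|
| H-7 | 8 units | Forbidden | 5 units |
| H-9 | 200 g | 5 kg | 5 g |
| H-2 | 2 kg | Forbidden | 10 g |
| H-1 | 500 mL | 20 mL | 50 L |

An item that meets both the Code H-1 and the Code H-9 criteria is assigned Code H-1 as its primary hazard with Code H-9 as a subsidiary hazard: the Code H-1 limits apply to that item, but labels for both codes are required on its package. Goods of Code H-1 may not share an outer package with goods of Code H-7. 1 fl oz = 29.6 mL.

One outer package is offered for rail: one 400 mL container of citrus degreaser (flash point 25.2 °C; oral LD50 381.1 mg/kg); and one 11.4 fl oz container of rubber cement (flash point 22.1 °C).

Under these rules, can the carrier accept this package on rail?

Citrus degreaser: flash point 25.2 °C < 30 °C → Code H-1 (Flammable Liquid).
With flash point 22.1 °C (< 30 °C), the rubber cement falls in Code H-1.
Code H-1 net quantity: 400 mL + (one 11.4 fl oz container = 337.44 mL) = 737.44 mL.
That exceeds the Code H-1 rail limit of 500 mL.

No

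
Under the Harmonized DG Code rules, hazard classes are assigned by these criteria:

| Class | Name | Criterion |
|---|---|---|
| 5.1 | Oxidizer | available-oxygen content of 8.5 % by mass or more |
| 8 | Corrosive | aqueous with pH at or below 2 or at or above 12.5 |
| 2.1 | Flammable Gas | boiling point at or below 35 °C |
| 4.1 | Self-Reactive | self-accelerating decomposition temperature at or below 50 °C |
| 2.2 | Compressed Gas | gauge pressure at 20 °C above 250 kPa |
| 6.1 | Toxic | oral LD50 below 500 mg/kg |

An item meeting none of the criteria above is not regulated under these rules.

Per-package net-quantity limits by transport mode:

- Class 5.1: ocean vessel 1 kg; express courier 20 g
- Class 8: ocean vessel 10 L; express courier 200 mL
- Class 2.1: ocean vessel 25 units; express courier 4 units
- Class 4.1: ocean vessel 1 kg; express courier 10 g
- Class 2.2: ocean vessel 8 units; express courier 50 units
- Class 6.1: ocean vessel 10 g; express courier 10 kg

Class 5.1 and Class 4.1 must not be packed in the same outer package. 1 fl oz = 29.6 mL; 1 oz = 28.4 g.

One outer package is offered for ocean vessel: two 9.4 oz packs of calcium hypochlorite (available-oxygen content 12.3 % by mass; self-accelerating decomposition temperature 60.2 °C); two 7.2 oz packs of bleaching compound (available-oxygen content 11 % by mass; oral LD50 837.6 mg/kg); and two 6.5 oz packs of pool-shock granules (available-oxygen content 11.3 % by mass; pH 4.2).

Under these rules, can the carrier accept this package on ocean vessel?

With available-oxygen content 12.3 % by mass (≥ 8.5 % by mass), the calcium hypochlorite falls in Class 5.1.
The bleaching compound has available-oxygen content 11 % by mass, which is ≥ 8.5 % by mass, so it is Class 5.1 (Oxidizer).
Available-oxygen content 11.3 % by mass meets the Class 5.1 criterion (Oxidizer), so the pool-shock granules are Class 5.1.
Class 5.1 net quantity: (two 9.4 oz packs = 533.92 g) + (two 7.2 oz packs = 408.96 g) + (two 6.5 oz packs = 369.2 g) = 1312.08 g.
1312.08 g > 1 kg (ocean vessel limit, Class 5.1) — over the limit.

No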